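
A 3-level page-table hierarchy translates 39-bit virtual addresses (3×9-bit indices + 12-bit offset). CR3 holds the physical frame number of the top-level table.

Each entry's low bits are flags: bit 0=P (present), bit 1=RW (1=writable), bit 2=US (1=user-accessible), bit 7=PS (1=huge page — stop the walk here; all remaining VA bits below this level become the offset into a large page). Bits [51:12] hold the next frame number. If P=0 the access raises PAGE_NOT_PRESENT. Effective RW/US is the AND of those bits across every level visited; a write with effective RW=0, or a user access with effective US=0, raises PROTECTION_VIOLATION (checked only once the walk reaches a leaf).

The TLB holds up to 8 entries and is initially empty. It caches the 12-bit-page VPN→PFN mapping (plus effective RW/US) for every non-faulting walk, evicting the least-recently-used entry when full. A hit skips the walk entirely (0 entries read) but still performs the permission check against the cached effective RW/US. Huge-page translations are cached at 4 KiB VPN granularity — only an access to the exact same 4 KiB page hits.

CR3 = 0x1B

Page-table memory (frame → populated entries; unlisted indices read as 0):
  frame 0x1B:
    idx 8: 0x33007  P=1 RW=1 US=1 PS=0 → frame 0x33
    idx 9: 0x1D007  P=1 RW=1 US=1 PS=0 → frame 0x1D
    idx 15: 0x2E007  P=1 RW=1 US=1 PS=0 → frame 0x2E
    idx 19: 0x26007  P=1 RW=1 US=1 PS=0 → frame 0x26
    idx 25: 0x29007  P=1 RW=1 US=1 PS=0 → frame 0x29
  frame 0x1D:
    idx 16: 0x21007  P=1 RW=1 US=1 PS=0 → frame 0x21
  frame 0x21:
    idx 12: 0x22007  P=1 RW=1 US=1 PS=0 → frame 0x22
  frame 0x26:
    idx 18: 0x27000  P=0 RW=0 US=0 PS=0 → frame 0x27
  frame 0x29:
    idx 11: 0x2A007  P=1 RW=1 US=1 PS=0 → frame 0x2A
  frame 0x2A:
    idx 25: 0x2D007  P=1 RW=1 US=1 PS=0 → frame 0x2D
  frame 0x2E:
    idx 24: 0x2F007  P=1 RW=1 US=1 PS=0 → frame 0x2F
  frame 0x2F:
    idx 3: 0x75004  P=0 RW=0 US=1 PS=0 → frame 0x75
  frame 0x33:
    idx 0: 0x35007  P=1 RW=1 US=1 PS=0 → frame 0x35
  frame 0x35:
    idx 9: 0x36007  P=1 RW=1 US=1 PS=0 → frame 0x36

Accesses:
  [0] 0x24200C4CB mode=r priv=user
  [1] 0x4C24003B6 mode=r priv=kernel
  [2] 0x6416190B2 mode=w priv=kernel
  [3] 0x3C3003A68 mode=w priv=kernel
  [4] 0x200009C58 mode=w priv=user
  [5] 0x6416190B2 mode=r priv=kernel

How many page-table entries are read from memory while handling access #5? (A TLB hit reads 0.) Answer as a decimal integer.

Trace:
#0 VA=0x24200C4CB (r,user):
  L0: frame=0x1B idx=9 entry=0x1D007 [P=1 RW=1 US=1 PS=0]
  L1: frame=0x1D idx=16 entry=0x21007 [P=1 RW=1 US=1 PS=0]
  L2: frame=0x21 idx=12 entry=0x22007 [P=1 RW=1 US=1 PS=0]
  ✓ 0x224CB  — 3 lookups
#1 VA=0x4C24003B6 (r,kernel):
  L0: frame=0x1B idx=19 entry=0x26007 [P=1 RW=1 US=1 PS=0]
  L1: frame=0x26 idx=18 entry=0x27000 [P=0 RW=0 US=0 PS=0]
  → PAGE_NOT_PRESENT  (2 entries read)
#2 VA=0x6416190B2 (w,kernel):
  L0: frame=0x1B idx=25 entry=0x29007 [P=1 RW=1 US=1 PS=0]
  L1: frame=0x29 idx=11 entry=0x2A007 [P=1 RW=1 US=1 PS=0]
  L2: frame=0x2A idx=25 entry=0x2D007 [P=1 RW=1 US=1 PS=0]
  ✓ 0x2D0B2  — 3 lookups
#3 VA=0x3C3003A68 (w,kernel):
  L0: frame=0x1B idx=15 entry=0x2E007 [P=1 RW=1 US=1 PS=0]
  L1: frame=0x2E idx=24 entry=0x2F007 [P=1 RW=1 US=1 PS=0]
  L2: frame=0x2F idx=3 entry=0x75004 [P=0 RW=0 US=1 PS=0]
  → PAGE_NOT_PRESENT  (3 entries read)
#4 VA=0x200009C58 (w,user):
  L0: frame=0x1B idx=8 entry=0x33007 [P=1 RW=1 US=1 PS=0]
  L1: frame=0x33 idx=0 entry=0x35007 [P=1 RW=1 US=1 PS=0]
  L2: frame=0x35 idx=9 entry=0x36007 [P=1 RW=1 US=1 PS=0]
  ✓ 0x36C58  — 3 lookups
#5 VA=0x6416190B2 (r,kernel):
  TLB hit vpn=0x641619 → PA=0x2D0B2

Entries read for #5: 0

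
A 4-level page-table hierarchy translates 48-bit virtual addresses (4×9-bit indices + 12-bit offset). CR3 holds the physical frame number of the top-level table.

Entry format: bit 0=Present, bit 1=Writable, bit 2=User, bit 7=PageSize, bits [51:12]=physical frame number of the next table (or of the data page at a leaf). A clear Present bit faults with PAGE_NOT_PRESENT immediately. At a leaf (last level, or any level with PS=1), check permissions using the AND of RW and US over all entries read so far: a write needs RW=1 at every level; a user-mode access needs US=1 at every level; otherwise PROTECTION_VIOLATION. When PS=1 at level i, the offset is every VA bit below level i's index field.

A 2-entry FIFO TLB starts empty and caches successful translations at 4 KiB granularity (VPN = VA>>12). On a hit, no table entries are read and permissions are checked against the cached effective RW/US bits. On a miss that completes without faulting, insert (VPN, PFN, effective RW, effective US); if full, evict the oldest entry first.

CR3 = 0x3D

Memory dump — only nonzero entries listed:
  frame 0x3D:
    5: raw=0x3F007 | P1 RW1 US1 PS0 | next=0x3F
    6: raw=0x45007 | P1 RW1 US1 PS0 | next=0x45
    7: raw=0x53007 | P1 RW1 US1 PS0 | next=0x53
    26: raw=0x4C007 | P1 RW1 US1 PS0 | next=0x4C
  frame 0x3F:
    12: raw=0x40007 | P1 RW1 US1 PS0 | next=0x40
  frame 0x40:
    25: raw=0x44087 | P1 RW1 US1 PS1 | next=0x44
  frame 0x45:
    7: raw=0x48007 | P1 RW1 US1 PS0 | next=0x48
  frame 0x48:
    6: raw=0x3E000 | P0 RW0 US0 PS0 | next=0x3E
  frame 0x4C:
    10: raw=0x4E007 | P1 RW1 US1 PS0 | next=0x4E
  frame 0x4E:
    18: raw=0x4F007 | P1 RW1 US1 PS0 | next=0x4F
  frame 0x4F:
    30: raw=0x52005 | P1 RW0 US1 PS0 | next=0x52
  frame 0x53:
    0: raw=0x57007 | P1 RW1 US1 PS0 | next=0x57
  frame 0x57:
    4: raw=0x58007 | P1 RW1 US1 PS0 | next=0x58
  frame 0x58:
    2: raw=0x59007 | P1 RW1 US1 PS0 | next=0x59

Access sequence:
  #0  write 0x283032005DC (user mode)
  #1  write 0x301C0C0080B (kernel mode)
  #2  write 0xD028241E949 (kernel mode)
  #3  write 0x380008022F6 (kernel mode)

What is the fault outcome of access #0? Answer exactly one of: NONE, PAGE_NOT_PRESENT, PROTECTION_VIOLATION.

Trace:
#0 VA=0x283032005DC (w,user):
  lvl0: tbl 0x3D, slot 5 ⇒ 0x3F007 (P1/RW1/US1/PS0)
  lvl1: tbl 0x3F, slot 12 ⇒ 0x40007 (P1/RW1/US1/PS0)
  lvl2: tbl 0x40, slot 25 ⇒ 0x44087 (P1/RW1/US1/PS1)
  ✓ 0x445DC (huge @L2)  — 3 lookups
#1 VA=0x301C0C0080B (w,kernel):
  lvl0: tbl 0x3D, slot 6 ⇒ 0x45007 (P1/RW1/US1/PS0)
  lvl1: tbl 0x45, slot 7 ⇒ 0x48007 (P1/RW1/US1/PS0)
  lvl2: tbl 0x48, slot 6 ⇒ 0x3E000 (P0/RW0/US0/PS0)
  ⇒ fault: PAGE_NOT_PRESENT  — 3 lookups
#2 VA=0xD028241E949 (w,kernel):
  lvl0: tbl 0x3D, slot 26 ⇒ 0x4C007 (P1/RW1/US1/PS0)
  lvl1: tbl 0x4C, slot 10 ⇒ 0x4E007 (P1/RW1/US1/PS0)
  lvl2: tbl 0x4E, slot 18 ⇒ 0x4F007 (P1/RW1/US1/PS0)
  lvl3: tbl 0x4F, slot 30 ⇒ 0x52005 (P1/RW0/US1/PS0)
  ⇒ fault: PROTECTION_VIOLATION  — 4 lookups
#3 VA=0x380008022F6 (w,kernel):
  lvl0: tbl 0x3D, slot 7 ⇒ 0x53007 (P1/RW1/US1/PS0)
  lvl1: tbl 0x53, slot 0 ⇒ 0x57007 (P1/RW1/US1/PS0)
  lvl2: tbl 0x57, slot 4 ⇒ 0x58007 (P1/RW1/US1/PS0)
  lvl3: tbl 0x58, slot 2 ⇒ 0x59007 (P1/RW1/US1/PS0)
  ✓ 0x592F6  — 4 lookups

Access #0 fault: NONE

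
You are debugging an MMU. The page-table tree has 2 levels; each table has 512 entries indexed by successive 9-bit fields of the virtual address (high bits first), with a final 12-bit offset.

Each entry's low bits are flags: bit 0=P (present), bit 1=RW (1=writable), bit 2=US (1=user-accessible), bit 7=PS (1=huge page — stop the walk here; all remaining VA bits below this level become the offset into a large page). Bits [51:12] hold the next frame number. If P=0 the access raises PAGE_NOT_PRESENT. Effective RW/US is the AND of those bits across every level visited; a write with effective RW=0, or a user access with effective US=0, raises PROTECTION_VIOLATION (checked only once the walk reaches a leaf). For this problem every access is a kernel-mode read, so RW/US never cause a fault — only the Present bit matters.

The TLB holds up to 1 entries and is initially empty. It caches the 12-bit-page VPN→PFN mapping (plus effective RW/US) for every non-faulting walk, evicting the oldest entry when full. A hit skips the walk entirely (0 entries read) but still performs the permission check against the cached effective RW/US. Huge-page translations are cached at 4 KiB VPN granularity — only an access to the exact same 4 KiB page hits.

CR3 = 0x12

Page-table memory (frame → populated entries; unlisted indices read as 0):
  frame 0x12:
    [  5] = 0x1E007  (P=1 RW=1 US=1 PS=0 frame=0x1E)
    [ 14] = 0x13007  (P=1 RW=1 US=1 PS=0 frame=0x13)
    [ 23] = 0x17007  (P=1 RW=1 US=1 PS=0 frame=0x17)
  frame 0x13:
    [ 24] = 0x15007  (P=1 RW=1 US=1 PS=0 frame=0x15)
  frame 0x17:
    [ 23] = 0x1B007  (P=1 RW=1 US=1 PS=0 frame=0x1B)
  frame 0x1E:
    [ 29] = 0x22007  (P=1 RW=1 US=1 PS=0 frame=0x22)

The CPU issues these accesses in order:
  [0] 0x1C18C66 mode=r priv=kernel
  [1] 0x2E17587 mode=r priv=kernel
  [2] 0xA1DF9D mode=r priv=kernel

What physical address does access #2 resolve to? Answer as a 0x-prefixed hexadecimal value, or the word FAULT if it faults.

Walk each access:
#0 VA=0x1C18C66 (r,kernel):
  L0 @0x12[14] → 0x13007  P=1,RW=1,US=1,PS=0
  L1 @0x13[24] → 0x15007  P=1,RW=1,US=1,PS=0
  ⇒ phys 0x15C66  [2 reads]
#1 VA=0x2E17587 (r,kernel):
  L0 @0x12[23] → 0x17007  P=1,RW=1,US=1,PS=0
  L1 @0x17[23] → 0x1B007  P=1,RW=1,US=1,PS=0
  ⇒ phys 0x1B587  [2 reads]
#2 VA=0xA1DF9D (r,kernel):
  L0 @0x12[5] → 0x1E007  P=1,RW=1,US=1,PS=0
  L1 @0x1E[29] → 0x22007  P=1,RW=1,US=1,PS=0
  ⇒ phys 0x22F9D  [2 reads]

Access #2 PA: 0x22F9D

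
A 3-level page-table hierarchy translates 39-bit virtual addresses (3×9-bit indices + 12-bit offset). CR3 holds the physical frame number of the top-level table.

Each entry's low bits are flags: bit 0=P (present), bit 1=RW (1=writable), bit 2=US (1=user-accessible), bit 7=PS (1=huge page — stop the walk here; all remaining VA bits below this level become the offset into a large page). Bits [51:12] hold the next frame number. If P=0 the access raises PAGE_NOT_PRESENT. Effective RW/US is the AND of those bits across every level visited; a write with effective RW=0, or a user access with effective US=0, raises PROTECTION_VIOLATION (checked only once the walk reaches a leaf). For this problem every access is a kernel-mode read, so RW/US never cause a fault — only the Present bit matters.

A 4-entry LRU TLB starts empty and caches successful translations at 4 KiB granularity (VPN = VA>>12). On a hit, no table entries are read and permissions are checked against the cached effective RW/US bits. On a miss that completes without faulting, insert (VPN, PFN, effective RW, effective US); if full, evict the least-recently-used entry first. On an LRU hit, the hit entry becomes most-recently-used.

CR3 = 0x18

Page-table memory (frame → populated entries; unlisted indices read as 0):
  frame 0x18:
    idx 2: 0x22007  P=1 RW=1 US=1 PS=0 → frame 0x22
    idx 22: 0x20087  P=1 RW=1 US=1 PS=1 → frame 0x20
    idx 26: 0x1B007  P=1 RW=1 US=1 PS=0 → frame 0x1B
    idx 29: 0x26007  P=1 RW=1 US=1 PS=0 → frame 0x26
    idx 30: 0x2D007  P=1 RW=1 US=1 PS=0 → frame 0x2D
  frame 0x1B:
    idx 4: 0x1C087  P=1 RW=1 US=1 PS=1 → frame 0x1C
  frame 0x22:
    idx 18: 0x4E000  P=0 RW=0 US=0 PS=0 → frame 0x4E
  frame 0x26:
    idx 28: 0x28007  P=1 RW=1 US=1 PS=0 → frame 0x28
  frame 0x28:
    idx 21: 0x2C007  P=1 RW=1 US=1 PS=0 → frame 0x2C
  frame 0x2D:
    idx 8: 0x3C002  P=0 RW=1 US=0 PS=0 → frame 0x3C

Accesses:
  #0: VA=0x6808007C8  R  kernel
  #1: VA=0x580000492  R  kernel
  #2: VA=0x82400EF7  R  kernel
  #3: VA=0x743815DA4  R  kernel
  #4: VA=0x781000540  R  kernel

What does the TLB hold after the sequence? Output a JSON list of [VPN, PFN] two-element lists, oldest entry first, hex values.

Per-access translation:
#0 VA=0x6808007C8 (r,kernel):
  L0: frame=0x18 idx=26 entry=0x1B007 [P=1 RW=1 US=1 PS=0]
  L1: frame=0x1B idx=4 entry=0x1C087 [P=1 RW=1 US=1 PS=1]
  → PA=0x1C7C8 (huge @L1)  (2 entries read)
#1 VA=0x580000492 (r,kernel):
  L0: frame=0x18 idx=22 entry=0x20087 [P=1 RW=1 US=1 PS=1]
  → PA=0x20492 (huge @L0)  (1 entries read)
#2 VA=0x82400EF7 (r,kernel):
  L0: frame=0x18 idx=2 entry=0x22007 [P=1 RW=1 US=1 PS=0]
  L1: frame=0x22 idx=18 entry=0x4E000 [P=0 RW=0 US=0 PS=0]
  ✗ PAGE_NOT_PRESENT  [2 reads]
#3 VA=0x743815DA4 (r,kernel):
  L0: frame=0x18 idx=29 entry=0x26007 [P=1 RW=1 US=1 PS=0]
  L1: frame=0x26 idx=28 entry=0x28007 [P=1 RW=1 US=1 PS=0]
  L2: frame=0x28 idx=21 entry=0x2C007 [P=1 RW=1 US=1 PS=0]
  → PA=0x2CDA4  (3 entries read)
#4 VA=0x781000540 (r,kernel):
  L0: frame=0x18 idx=30 entry=0x2D007 [P=1 RW=1 US=1 PS=0]
  L1: frame=0x2D idx=8 entry=0x3C002 [P=0 RW=1 US=0 PS=0]
  ✗ PAGE_NOT_PRESENT  [2 reads]

TLB: [["0x680800", "0x1C"], ["0x580000", "0x20"], ["0x743815", "0x2C"]]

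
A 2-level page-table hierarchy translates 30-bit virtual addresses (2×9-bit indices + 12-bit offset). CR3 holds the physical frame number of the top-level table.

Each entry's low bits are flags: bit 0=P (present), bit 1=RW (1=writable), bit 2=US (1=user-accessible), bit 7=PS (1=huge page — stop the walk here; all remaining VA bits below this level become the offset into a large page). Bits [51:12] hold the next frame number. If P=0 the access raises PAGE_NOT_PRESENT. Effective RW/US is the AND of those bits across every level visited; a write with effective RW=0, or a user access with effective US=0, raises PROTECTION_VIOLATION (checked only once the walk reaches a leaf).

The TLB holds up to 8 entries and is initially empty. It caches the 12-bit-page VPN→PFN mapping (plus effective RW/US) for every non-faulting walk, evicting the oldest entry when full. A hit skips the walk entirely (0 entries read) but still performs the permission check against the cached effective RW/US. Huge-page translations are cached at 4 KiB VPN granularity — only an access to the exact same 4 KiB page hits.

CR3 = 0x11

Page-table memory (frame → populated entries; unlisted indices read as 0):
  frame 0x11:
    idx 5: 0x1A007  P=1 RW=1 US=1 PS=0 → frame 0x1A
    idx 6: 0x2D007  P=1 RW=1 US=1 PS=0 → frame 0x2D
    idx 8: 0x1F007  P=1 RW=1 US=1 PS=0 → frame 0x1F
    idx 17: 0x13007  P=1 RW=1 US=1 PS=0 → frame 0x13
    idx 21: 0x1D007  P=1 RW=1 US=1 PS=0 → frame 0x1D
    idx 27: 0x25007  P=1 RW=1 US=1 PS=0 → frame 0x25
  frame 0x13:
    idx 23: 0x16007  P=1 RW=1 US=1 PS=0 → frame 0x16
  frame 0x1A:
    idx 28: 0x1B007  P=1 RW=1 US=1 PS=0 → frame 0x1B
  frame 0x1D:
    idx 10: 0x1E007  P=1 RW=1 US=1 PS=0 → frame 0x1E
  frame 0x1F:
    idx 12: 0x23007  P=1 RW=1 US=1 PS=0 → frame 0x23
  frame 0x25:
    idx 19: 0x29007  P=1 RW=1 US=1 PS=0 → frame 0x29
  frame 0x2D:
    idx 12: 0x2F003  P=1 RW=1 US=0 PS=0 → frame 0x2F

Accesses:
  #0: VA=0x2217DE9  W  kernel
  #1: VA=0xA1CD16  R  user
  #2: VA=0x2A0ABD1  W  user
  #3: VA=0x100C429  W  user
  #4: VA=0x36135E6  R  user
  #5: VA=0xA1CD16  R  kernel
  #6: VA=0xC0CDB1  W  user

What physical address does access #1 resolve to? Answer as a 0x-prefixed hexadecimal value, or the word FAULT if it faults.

Trace:
#0 VA=0x2217DE9 (w,kernel):
  lvl0: tbl 0x11, slot 17 ⇒ 0x13007 (P1/RW1/US1/PS0)
  lvl1: tbl 0x13, slot 23 ⇒ 0x16007 (P1/RW1/US1/PS0)
  ⇒ phys 0x16DE9  [2 reads]
#1 VA=0xA1CD16 (r,user):
  lvl0: tbl 0x11, slot 5 ⇒ 0x1A007 (P1/RW1/US1/PS0)
  lvl1: tbl 0x1A, slot 28 ⇒ 0x1B007 (P1/RW1/US1/PS0)
  ⇒ phys 0x1BD16  [2 reads]
#2 VA=0x2A0ABD1 (w,user):
  lvl0: tbl 0x11, slot 21 ⇒ 0x1D007 (P1/RW1/US1/PS0)
  lvl1: tbl 0x1D, slot 10 ⇒ 0x1E007 (P1/RW1/US1/PS0)
  ⇒ phys 0x1EBD1  [2 reads]
#3 VA=0x100C429 (w,user):
  lvl0: tbl 0x11, slot 8 ⇒ 0x1F007 (P1/RW1/US1/PS0)
  lvl1: tbl 0x1F, slot 12 ⇒ 0x23007 (P1/RW1/US1/PS0)
  ⇒ phys 0x23429  [2 reads]
#4 VA=0x36135E6 (r,user):
  lvl0: tbl 0x11, slot 27 ⇒ 0x25007 (P1/RW1/US1/PS0)
  lvl1: tbl 0x25, slot 19 ⇒ 0x29007 (P1/RW1/US1/PS0)
  ⇒ phys 0x295E6  [2 reads]
#5 VA=0xA1CD16 (r,kernel):
  TLB hit vpn=0xA1C → PA=0x1BD16
#6 VA=0xC0CDB1 (w,user):
  lvl0: tbl 0x11, slot 6 ⇒ 0x2D007 (P1/RW1/US1/PS0)
  lvl1: tbl 0x2D, slot 12 ⇒ 0x2F003 (P1/RW1/US0/PS0)
  ✗ PROTECTION_VIOLATION  [2 reads]

Access #1 PA: 0x1BD16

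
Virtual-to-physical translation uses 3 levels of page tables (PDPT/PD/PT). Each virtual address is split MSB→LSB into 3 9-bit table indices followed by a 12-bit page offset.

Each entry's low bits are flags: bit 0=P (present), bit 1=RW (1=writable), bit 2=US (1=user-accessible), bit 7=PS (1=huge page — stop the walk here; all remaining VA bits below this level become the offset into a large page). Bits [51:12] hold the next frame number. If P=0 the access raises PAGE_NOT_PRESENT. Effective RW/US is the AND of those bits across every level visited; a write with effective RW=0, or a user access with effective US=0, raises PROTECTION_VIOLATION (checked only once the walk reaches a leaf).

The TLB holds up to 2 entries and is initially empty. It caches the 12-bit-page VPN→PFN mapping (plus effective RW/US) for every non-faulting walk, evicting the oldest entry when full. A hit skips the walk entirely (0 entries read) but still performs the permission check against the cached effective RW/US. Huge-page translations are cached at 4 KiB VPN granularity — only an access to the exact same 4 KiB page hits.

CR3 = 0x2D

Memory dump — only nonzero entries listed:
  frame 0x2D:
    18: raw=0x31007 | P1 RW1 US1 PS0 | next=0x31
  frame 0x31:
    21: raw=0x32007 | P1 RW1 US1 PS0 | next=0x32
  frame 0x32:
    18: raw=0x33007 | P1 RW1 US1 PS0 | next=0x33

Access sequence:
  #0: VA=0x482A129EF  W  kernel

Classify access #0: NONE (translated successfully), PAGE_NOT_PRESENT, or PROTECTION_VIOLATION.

Walk each access:
#0 VA=0x482A129EF (w,kernel):
  L0 @0x2D[18] → 0x31007  P=1,RW=1,US=1,PS=0
  L1 @0x31[21] → 0x32007  P=1,RW=1,US=1,PS=0
  L2 @0x32[18] → 0x33007  P=1,RW=1,US=1,PS=0
  → PA=0x339EF  (3 entries read)

Access #0 fault: NONE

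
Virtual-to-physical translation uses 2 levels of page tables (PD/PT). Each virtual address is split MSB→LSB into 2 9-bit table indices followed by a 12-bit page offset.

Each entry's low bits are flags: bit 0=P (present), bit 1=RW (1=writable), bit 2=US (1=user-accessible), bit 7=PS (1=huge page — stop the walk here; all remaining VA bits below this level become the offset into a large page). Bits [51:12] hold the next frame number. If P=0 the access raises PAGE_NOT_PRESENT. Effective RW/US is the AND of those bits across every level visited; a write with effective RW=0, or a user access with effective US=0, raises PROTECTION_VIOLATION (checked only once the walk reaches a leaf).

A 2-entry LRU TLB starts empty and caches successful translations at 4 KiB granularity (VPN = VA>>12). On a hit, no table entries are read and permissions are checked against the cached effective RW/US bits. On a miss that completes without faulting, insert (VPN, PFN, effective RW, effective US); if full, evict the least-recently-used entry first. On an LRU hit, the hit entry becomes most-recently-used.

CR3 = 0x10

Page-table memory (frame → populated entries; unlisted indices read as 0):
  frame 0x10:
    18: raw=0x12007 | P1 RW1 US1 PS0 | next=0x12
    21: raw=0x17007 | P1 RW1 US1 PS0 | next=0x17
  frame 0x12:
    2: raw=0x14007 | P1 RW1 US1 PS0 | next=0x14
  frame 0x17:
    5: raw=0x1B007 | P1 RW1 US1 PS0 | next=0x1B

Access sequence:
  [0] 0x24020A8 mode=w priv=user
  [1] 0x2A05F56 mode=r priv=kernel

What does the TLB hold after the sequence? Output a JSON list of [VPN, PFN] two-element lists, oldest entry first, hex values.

Walk each access:
#0 VA=0x24020A8 (w,user):
  L0: frame=0x10 idx=18 entry=0x12007 [P=1 RW=1 US=1 PS=0]
  L1: frame=0x12 idx=2 entry=0x14007 [P=1 RW=1 US=1 PS=0]
  ⇒ phys 0x140A8  [2 reads]
#1 VA=0x2A05F56 (r,kernel):
  L0: frame=0x10 idx=21 entry=0x17007 [P=1 RW=1 US=1 PS=0]
  L1: frame=0x17 idx=5 entry=0x1B007 [P=1 RW=1 US=1 PS=0]
  ⇒ phys 0x1BF56  [2 reads]

TLB: [["0x2402", "0x14"], ["0x2A05", "0x1B"]]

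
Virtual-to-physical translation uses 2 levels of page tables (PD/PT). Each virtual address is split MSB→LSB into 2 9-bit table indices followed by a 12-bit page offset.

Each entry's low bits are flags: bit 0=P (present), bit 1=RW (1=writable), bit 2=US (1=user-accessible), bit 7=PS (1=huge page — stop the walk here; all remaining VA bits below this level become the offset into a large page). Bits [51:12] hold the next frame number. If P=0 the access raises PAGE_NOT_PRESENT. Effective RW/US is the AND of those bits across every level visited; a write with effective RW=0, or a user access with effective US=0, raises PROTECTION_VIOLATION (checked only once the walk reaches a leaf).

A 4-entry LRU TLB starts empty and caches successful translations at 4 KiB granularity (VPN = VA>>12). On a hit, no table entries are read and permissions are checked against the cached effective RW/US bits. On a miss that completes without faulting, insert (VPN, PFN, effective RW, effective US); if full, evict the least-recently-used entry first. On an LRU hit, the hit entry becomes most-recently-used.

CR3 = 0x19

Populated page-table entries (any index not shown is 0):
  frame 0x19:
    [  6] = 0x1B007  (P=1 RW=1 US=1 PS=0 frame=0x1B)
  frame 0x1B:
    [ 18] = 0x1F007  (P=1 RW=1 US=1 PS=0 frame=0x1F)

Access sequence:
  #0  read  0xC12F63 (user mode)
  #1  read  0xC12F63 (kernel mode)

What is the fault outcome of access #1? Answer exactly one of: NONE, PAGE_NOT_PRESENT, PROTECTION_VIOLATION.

Per-access translation:
#0 VA=0xC12F63 (r,user):
  L0: frame=0x19 idx=6 entry=0x1B007 [P=1 RW=1 US=1 PS=0]
  L1: frame=0x1B idx=18 entry=0x1F007 [P=1 RW=1 US=1 PS=0]
  ⇒ phys 0x1FF63  [2 reads]
#1 VA=0xC12F63 (r,kernel):
  TLB hit vpn=0xC12 → PA=0x1FF63

Access #1 fault: NONE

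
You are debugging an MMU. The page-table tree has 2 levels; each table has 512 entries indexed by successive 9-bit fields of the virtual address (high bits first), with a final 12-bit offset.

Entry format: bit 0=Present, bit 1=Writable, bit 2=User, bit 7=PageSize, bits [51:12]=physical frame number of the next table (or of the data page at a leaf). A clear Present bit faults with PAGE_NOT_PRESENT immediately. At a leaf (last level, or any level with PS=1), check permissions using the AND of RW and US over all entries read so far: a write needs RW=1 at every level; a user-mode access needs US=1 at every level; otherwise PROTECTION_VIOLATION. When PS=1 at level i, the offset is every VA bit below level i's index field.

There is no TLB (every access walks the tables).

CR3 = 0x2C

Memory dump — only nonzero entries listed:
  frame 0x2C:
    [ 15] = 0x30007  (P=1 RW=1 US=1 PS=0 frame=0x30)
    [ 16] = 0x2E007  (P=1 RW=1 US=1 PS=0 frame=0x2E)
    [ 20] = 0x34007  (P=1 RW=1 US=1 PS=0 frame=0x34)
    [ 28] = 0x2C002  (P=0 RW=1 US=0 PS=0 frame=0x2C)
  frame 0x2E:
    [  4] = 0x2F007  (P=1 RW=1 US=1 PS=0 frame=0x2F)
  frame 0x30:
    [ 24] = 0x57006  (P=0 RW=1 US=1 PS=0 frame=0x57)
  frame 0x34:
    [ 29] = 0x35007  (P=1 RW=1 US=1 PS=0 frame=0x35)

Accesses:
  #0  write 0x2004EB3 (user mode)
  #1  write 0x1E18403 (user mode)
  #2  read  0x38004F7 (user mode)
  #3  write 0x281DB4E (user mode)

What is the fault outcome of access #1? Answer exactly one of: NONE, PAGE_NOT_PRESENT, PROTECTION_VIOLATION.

Per-access translation:
#0 VA=0x2004EB3 (w,user):
  [0] read 0x2C idx=16: raw=0x2E007 flags P=1 W=1 U=1 S=0
  [1] read 0x2E idx=4: raw=0x2F007 flags P=1 W=1 U=1 S=0
  → PA=0x2FEB3  (2 entries read)
#1 VA=0x1E18403 (w,user):
  [0] read 0x2C idx=15: raw=0x30007 flags P=1 W=1 U=1 S=0
  [1] read 0x30 idx=24: raw=0x57006 flags P=0 W=1 U=1 S=0
  ⇒ fault: PAGE_NOT_PRESENT  — 2 lookups
#2 VA=0x38004F7 (r,user):
  [0] read 0x2C idx=28: raw=0x2C002 flags P=0 W=1 U=0 S=0
  ⇒ fault: PAGE_NOT_PRESENT  — 1 lookups
#3 VA=0x281DB4E (w,user):
  [0] read 0x2C idx=20: raw=0x34007 flags P=1 W=1 U=1 S=0
  [1] read 0x34 idx=29: raw=0x35007 flags P=1 W=1 U=1 S=0
  → PA=0x35B4E  (2 entries read)

Access #1 fault: PAGE_NOT_PRESENT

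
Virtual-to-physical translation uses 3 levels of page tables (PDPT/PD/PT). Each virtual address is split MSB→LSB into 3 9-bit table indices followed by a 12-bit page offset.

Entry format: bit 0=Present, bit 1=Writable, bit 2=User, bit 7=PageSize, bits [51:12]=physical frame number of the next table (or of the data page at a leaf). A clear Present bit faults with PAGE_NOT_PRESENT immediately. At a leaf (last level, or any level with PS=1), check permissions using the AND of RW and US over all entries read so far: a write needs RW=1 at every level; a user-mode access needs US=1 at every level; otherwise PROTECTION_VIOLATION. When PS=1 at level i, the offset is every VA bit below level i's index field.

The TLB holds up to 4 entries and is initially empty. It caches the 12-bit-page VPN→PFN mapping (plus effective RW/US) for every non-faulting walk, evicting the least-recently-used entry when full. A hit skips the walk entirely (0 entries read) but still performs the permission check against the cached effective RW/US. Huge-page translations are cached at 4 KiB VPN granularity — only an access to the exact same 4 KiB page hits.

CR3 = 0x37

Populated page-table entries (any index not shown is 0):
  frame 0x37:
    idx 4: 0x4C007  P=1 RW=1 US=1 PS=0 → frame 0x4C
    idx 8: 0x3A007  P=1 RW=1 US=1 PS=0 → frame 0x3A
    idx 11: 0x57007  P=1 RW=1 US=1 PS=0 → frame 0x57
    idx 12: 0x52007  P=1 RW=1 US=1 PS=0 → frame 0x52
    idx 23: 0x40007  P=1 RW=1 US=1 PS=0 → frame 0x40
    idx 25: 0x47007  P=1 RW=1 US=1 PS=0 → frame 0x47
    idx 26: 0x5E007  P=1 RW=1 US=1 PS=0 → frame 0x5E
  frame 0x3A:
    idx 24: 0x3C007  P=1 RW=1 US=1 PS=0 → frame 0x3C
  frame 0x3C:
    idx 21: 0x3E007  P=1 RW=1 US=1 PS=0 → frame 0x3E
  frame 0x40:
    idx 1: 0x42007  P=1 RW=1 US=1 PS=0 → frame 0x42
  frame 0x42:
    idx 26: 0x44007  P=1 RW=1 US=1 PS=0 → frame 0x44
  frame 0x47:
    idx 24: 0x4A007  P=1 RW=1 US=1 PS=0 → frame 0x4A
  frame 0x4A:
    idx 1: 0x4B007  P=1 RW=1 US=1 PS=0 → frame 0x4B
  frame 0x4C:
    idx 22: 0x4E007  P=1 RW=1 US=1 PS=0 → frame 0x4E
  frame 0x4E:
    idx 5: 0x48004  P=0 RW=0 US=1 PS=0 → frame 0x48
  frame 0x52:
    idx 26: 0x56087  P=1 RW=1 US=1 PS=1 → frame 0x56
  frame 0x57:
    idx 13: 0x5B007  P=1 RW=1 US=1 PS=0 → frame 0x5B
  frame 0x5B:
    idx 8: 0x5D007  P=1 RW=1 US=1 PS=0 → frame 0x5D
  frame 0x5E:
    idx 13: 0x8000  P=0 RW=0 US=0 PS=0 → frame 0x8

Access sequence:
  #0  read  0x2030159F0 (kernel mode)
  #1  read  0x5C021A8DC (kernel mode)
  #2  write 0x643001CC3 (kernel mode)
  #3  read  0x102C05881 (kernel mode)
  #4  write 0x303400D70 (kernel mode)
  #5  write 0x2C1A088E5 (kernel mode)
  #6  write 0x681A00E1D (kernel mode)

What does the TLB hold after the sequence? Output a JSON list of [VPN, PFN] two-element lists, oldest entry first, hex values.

Walk each access:
#0 VA=0x2030159F0 (r,kernel):
  [0] read 0x37 idx=8: raw=0x3A007 flags P=1 W=1 U=1 S=0
  [1] read 0x3A idx=24: raw=0x3C007 flags P=1 W=1 U=1 S=0
  [2] read 0x3C idx=21: raw=0x3E007 flags P=1 W=1 U=1 S=0
  ✓ 0x3E9F0  — 3 lookups
#1 VA=0x5C021A8DC (r,kernel):
  [0] read 0x37 idx=23: raw=0x40007 flags P=1 W=1 U=1 S=0
  [1] read 0x40 idx=1: raw=0x42007 flags P=1 W=1 U=1 S=0
  [2] read 0x42 idx=26: raw=0x44007 flags P=1 W=1 U=1 S=0
  ✓ 0x448DC  — 3 lookups
#2 VA=0x643001CC3 (w,kernel):
  [0] read 0x37 idx=25: raw=0x47007 flags P=1 W=1 U=1 S=0
  [1] read 0x47 idx=24: raw=0x4A007 flags P=1 W=1 U=1 S=0
  [2] read 0x4A idx=1: raw=0x4B007 flags P=1 W=1 U=1 S=0
  ✓ 0x4BCC3  — 3 lookups
#3 VA=0x102C05881 (r,kernel):
  [0] read 0x37 idx=4: raw=0x4C007 flags P=1 W=1 U=1 S=0
  [1] read 0x4C idx=22: raw=0x4E007 flags P=1 W=1 U=1 S=0
  [2] read 0x4E idx=5: raw=0x48004 flags P=0 W=0 U=1 S=0
  ⇒ fault: PAGE_NOT_PRESENT  — 3 lookups
#4 VA=0x303400D70 (w,kernel):
  [0] read 0x37 idx=12: raw=0x52007 flags P=1 W=1 U=1 S=0
  [1] read 0x52 idx=26: raw=0x56087 flags P=1 W=1 U=1 S=1
  ✓ 0x56D70 (huge @L1)  — 2 lookups
#5 VA=0x2C1A088E5 (w,kernel):
  [0] read 0x37 idx=11: raw=0x57007 flags P=1 W=1 U=1 S=0
  [1] read 0x57 idx=13: raw=0x5B007 flags P=1 W=1 U=1 S=0
  [2] read 0x5B idx=8: raw=0x5D007 flags P=1 W=1 U=1 S=0
  ✓ 0x5D8E5  — 3 lookups
#6 VA=0x681A00E1D (w,kernel):
  [0] read 0x37 idx=26: raw=0x5E007 flags P=1 W=1 U=1 S=0
  [1] read 0x5E idx=13: raw=0x8000 flags P=0 W=0 U=0 S=0
  ⇒ fault: PAGE_NOT_PRESENT  — 2 lookups

TLB: [["0x5C021A", "0x44"], ["0x643001", "0x4B"], ["0x303400", "0x56"], ["0x2C1A08", "0x5D"]]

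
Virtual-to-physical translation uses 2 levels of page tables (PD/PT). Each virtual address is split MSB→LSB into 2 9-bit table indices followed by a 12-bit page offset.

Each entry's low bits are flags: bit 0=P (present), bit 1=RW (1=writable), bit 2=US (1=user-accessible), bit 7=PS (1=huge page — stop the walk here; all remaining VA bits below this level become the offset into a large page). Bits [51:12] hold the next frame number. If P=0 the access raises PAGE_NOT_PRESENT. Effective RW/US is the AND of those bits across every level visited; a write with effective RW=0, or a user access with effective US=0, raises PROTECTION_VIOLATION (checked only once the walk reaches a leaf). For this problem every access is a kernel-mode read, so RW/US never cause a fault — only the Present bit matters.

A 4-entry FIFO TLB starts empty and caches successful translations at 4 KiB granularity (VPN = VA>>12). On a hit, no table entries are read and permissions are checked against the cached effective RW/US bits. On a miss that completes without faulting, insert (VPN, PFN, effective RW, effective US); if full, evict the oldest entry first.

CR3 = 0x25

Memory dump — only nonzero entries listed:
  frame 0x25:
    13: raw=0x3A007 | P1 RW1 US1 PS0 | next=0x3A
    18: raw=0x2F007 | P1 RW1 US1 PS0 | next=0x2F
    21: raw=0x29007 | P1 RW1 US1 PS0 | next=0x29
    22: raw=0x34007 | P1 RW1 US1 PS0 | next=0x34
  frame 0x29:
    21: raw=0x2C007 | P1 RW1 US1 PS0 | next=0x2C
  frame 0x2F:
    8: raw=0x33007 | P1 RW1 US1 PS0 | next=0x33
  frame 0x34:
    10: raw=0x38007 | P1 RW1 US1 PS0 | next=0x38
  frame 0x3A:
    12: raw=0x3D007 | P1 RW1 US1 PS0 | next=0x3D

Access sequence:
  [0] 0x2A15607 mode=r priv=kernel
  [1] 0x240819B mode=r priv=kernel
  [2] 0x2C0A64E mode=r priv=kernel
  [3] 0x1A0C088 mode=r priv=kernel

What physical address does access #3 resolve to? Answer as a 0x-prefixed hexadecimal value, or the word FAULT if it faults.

Walk each access:
#0 VA=0x2A15607 (r,kernel):
  L0 @0x25[21] → 0x29007  P=1,RW=1,US=1,PS=0
  L1 @0x29[21] → 0x2C007  P=1,RW=1,US=1,PS=0
  ✓ 0x2C607  — 2 lookups
#1 VA=0x240819B (r,kernel):
  L0 @0x25[18] → 0x2F007  P=1,RW=1,US=1,PS=0
  L1 @0x2F[8] → 0x33007  P=1,RW=1,US=1,PS=0
  ✓ 0x3319B  — 2 lookups
#2 VA=0x2C0A64E (r,kernel):
  L0 @0x25[22] → 0x34007  P=1,RW=1,US=1,PS=0
  L1 @0x34[10] → 0x38007  P=1,RW=1,US=1,PS=0
  ✓ 0x3864E  — 2 lookups
#3 VA=0x1A0C088 (r,kernel):
  L0 @0x25[13] → 0x3A007  P=1,RW=1,US=1,PS=0
  L1 @0x3A[12] → 0x3D007  P=1,RW=1,US=1,PS=0
  ✓ 0x3D088  — 2 lookups

Access #3 PA: 0x3D088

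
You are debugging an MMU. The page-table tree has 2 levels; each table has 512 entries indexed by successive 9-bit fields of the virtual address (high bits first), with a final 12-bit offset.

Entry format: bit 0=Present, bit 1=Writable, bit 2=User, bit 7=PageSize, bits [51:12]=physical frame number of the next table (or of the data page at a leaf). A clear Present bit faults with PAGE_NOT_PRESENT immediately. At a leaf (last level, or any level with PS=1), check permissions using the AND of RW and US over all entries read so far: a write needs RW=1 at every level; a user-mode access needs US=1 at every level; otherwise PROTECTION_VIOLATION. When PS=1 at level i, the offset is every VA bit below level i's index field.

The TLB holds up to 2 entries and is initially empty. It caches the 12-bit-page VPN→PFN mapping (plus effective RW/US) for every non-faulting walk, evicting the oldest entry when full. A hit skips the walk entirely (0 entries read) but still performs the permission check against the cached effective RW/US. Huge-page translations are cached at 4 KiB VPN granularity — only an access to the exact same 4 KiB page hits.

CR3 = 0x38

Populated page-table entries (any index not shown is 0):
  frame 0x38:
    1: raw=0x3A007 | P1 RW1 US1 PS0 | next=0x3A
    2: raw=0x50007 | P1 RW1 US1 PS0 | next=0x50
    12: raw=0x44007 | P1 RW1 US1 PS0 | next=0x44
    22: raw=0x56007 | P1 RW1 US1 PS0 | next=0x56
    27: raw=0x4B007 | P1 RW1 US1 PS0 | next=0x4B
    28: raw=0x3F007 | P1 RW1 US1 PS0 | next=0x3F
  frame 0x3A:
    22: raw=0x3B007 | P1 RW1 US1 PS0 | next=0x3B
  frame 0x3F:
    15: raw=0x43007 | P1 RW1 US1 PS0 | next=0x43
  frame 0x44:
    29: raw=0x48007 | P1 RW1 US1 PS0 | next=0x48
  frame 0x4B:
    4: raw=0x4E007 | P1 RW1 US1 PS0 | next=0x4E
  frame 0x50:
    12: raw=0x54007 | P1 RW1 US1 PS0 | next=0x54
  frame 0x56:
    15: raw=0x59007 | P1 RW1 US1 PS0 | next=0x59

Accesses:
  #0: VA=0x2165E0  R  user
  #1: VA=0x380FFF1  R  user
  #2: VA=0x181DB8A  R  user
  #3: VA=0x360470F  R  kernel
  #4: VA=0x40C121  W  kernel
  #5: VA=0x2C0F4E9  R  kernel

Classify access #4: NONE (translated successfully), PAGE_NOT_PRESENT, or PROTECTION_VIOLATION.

Walk each access:
#0 VA=0x2165E0 (r,user):
  [0] read 0x38 idx=1: raw=0x3A007 flags P=1 W=1 U=1 S=0
  [1] read 0x3A idx=22: raw=0x3B007 flags P=1 W=1 U=1 S=0
  ⇒ phys 0x3B5E0  [2 reads]
#1 VA=0x380FFF1 (r,user):
  [0] read 0x38 idx=28: raw=0x3F007 flags P=1 W=1 U=1 S=0
  [1] read 0x3F idx=15: raw=0x43007 flags P=1 W=1 U=1 S=0
  ⇒ phys 0x43FF1  [2 reads]
#2 VA=0x181DB8A (r,user):
  [0] read 0x38 idx=12: raw=0x44007 flags P=1 W=1 U=1 S=0
  [1] read 0x44 idx=29: raw=0x48007 flags P=1 W=1 U=1 S=0
  ⇒ phys 0x48B8A  [2 reads]
#3 VA=0x360470F (r,kernel):
  [0] read 0x38 idx=27: raw=0x4B007 flags P=1 W=1 U=1 S=0
  [1] read 0x4B idx=4: raw=0x4E007 flags P=1 W=1 U=1 S=0
  ⇒ phys 0x4E70F  [2 reads]
#4 VA=0x40C121 (w,kernel):
  [0] read 0x38 idx=2: raw=0x50007 flags P=1 W=1 U=1 S=0
  [1] read 0x50 idx=12: raw=0x54007 flags P=1 W=1 U=1 S=0
  ⇒ phys 0x54121  [2 reads]
#5 VA=0x2C0F4E9 (r,kernel):
  [0] read 0x38 idx=22: raw=0x56007 flags P=1 W=1 U=1 S=0
  [1] read 0x56 idx=15: raw=0x59007 flags P=1 W=1 U=1 S=0
  ⇒ phys 0x594E9  [2 reads]

Access #4 fault: NONE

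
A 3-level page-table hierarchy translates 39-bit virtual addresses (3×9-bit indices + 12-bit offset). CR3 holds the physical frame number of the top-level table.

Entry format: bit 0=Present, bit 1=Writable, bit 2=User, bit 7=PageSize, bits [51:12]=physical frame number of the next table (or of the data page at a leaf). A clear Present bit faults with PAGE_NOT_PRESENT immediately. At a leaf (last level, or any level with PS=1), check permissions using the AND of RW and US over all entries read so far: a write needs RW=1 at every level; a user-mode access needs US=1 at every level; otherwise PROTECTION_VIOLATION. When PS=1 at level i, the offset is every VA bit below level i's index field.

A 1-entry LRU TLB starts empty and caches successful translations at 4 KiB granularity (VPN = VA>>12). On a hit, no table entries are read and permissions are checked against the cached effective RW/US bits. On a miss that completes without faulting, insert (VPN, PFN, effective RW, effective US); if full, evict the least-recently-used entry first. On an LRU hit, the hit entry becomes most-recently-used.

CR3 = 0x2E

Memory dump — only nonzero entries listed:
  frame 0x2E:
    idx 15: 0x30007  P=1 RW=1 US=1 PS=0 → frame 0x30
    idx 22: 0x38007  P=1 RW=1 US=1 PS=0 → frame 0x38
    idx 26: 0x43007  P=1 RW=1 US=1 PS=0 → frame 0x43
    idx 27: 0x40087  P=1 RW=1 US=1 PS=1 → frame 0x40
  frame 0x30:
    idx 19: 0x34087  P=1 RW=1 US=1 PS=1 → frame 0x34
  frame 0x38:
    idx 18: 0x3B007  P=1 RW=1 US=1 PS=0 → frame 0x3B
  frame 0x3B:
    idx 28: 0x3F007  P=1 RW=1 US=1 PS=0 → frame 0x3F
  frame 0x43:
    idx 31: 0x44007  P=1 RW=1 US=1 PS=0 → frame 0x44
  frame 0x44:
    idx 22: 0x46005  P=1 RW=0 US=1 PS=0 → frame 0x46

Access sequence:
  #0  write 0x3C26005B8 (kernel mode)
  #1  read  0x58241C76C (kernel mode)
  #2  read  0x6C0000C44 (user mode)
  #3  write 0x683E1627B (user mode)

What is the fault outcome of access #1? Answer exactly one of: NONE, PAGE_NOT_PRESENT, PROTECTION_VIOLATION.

Per-access translation:
#0 VA=0x3C26005B8 (w,kernel):
  L0: frame=0x2E idx=15 entry=0x30007 [P=1 RW=1 US=1 PS=0]
  L1: frame=0x30 idx=19 entry=0x34087 [P=1 RW=1 US=1 PS=1]
  ⇒ phys 0x345B8 (huge @L1)  [2 reads]
#1 VA=0x58241C76C (r,kernel):
  L0: frame=0x2E idx=22 entry=0x38007 [P=1 RW=1 US=1 PS=0]
  L1: frame=0x38 idx=18 entry=0x3B007 [P=1 RW=1 US=1 PS=0]
  L2: frame=0x3B idx=28 entry=0x3F007 [P=1 RW=1 US=1 PS=0]
  ⇒ phys 0x3F76C  [3 reads]
#2 VA=0x6C0000C44 (r,user):
  L0: frame=0x2E idx=27 entry=0x40087 [P=1 RW=1 US=1 PS=1]
  ⇒ phys 0x40C44 (huge @L0)  [1 reads]
#3 VA=0x683E1627B (w,user):
  L0: frame=0x2E idx=26 entry=0x43007 [P=1 RW=1 US=1 PS=0]
  L1: frame=0x43 idx=31 entry=0x44007 [P=1 RW=1 US=1 PS=0]
  L2: frame=0x44 idx=22 entry=0x46005 [P=1 RW=0 US=1 PS=0]
  → PROTECTION_VIOLATION  (3 entries read)

Access #1 fault: NONE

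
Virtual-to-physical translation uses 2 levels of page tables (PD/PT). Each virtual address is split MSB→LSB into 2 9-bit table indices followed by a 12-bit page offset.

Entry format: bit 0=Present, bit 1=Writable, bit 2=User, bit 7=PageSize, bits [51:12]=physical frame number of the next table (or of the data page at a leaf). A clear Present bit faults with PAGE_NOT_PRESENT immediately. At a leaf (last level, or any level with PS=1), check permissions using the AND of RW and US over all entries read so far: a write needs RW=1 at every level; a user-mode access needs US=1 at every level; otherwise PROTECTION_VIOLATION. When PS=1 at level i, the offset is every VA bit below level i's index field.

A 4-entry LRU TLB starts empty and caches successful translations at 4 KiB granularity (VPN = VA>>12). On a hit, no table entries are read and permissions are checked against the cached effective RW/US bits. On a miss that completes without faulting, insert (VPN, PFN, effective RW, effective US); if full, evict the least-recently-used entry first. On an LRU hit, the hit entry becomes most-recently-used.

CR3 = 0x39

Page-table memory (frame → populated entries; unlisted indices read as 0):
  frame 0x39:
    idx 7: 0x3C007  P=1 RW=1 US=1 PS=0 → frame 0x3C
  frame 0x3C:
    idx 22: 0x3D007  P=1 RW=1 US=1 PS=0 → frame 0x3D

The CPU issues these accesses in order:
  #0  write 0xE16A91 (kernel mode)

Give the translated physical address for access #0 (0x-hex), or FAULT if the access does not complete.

Per-access translation:
#0 VA=0xE16A91 (w,kernel):
  L0 @0x39[7] → 0x3C007  P=1,RW=1,US=1,PS=0
  L1 @0x3C[22] → 0x3D007  P=1,RW=1,US=1,PS=0
  ⇒ phys 0x3DA91  [2 reads]

Access #0 PA: 0x3DA91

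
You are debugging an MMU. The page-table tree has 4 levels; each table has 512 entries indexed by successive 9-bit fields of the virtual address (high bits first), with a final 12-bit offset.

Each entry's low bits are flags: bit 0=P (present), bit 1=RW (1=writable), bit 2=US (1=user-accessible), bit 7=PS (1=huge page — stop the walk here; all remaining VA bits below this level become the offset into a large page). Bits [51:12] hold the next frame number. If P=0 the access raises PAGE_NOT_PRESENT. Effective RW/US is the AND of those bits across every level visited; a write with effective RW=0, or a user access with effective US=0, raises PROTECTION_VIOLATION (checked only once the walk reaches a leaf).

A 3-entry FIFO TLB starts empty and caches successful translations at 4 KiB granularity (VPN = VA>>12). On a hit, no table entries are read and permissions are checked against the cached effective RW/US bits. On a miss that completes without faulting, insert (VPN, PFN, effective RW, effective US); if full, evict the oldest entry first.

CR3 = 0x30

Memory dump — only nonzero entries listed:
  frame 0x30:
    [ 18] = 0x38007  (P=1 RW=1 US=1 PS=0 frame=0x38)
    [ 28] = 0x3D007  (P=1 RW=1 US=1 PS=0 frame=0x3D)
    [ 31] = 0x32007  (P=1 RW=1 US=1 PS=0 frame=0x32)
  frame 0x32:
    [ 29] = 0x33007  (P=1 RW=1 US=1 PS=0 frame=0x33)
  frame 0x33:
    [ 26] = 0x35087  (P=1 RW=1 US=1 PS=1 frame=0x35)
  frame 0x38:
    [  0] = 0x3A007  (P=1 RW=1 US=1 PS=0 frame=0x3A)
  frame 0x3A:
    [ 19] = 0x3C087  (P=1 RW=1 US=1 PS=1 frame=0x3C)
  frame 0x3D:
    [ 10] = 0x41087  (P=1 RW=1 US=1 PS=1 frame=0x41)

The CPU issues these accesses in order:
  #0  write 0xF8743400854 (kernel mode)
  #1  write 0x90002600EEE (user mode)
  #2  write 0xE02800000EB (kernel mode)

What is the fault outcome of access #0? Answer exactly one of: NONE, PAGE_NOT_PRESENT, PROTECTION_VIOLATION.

Walk each access:
#0 VA=0xF8743400854 (w,kernel):
  L0 @0x30[31] → 0x32007  P=1,RW=1,US=1,PS=0
  L1 @0x32[29] → 0x33007  P=1,RW=1,US=1,PS=0
  L2 @0x33[26] → 0x35087  P=1,RW=1,US=1,PS=1
  → PA=0x35854 (huge @L2)  (3 entries read)
#1 VA=0x90002600EEE (w,user):
  L0 @0x30[18] → 0x38007  P=1,RW=1,US=1,PS=0
  L1 @0x38[0] → 0x3A007  P=1,RW=1,US=1,PS=0
  L2 @0x3A[19] → 0x3C087  P=1,RW=1,US=1,PS=1
  → PA=0x3CEEE (huge @L2)  (3 entries read)
#2 VA=0xE02800000EB (w,kernel):
  L0 @0x30[28] → 0x3D007  P=1,RW=1,US=1,PS=0
  L1 @0x3D[10] → 0x41087  P=1,RW=1,US=1,PS=1
  → PA=0x410EB (huge @L1)  (2 entries read)

Access #0 fault: NONE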